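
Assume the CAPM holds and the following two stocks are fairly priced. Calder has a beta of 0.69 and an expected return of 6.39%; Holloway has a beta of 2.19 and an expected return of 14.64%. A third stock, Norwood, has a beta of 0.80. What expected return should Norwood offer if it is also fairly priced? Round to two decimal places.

MRP (SML slope) = (14.64% − 6.39%) / (2.19 − 0.69) = 8.25% / 1.50 = 5.5000%
R_f (intercept) = 6.39% − 0.69 × 5.5000% = 2.5950%
E(R_Norwood) = R_f + β × MRP = 2.5950% + 0.80 × 5.5000% = 7.00%

7.00%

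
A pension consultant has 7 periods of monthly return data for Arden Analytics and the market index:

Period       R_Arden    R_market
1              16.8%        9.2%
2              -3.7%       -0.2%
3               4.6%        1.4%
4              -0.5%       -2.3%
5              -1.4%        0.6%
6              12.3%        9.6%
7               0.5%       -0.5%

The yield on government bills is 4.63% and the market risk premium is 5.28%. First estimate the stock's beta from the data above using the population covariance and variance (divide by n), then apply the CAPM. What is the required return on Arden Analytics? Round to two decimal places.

Mean R_i = (16.8 − 3.7 + 4.6 − 0.5 − 1.4 + 12.3 + 0.5) / 7 = 4.0857%
Mean R_m = (9.2 − 0.2 + 1.4 − 2.3 + 0.6 + 9.6 − 0.5) / 7 = 2.5429%
Σ(R_i − R̄_i)(R_m − R̄_m) = 207.1543  ⇒  Cov = 207.1543 / 7 = 29.5935
Σ(R_m − R̄_m)² = 139.4371  ⇒  Var(R_m) = 139.4371 / 7 = 19.9196
β = Cov / Var(R_m) = 29.5935 / 19.9196 = 1.4856
E(R) = R_f + β × MRP = 4.63% + 1.4856 × 5.28% = 12.47%

12.47%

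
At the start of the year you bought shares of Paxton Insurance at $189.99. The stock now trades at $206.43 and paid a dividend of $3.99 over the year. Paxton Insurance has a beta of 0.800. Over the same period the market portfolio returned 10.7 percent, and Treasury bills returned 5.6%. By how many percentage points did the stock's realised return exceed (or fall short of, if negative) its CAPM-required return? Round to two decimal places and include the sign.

Realised HPR = (P1 + D1 − P0) / P0 = (206.43 + 3.99 − 189.99) / 189.99 = 20.43 / 189.99 = 10.7532%
MRP = 10.7% − 5.6% = 5.10%
CAPM required = R_f + β·MRP = 5.6% + 0.800 × 5.1% = 9.6800%
α = realised − required = 10.7532% − 9.6800% = +1.07%

+1.07%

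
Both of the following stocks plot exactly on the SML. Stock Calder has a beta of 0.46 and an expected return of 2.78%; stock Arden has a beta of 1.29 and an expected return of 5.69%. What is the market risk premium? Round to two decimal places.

Both satisfy E(R) = R_f + β·MRP, so the slope of the SML is
MRP = (5.69% − 2.78%) / (1.29 − 0.46) = 2.91% / 0.83 = 3.5060%

3.51%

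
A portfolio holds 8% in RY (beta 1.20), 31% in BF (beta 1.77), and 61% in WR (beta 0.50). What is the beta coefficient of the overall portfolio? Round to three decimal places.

0.950

β_P = Σ w_i β_i = 0.08×1.20 + 0.31×1.77 + 0.61×0.50 = 0.9497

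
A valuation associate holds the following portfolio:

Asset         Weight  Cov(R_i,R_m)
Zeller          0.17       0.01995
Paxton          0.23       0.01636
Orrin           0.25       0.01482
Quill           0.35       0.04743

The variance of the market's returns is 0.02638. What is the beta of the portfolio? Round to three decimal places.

β_Zeller = 0.01995 / 0.02638 = 0.7563
β_Paxton = 0.01636 / 0.02638 = 0.6202
β_Orrin = 0.01482 / 0.02638 = 0.5618
β_Quill = 0.04743 / 0.02638 = 1.7980
β_P = Σ w_i β_i = 0.17×0.7563 + 0.23×0.6202 + 0.25×0.5618 + 0.35×1.7980 = 1.0410

1.041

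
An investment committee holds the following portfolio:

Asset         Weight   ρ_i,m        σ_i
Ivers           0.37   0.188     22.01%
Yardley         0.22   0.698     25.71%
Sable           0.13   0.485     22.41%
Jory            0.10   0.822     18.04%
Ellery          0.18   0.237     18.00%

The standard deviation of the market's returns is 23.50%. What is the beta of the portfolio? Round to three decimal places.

β_Ivers = 0.188 × 22.01% / 23.50% = 0.1761
β_Yardley = 0.698 × 25.71% / 23.50% = 0.7636
β_Sable = 0.485 × 22.41% / 23.50% = 0.4625
β_Jory = 0.822 × 18.04% / 23.50% = 0.6310
β_Ellery = 0.237 × 18.00% / 23.50% = 0.1815
β_P = Σ w_i β_i = 0.37×0.1761 + 0.22×0.7636 + 0.13×0.4625 + 0.10×0.6310 + 0.18×0.1815 = 0.3890

0.389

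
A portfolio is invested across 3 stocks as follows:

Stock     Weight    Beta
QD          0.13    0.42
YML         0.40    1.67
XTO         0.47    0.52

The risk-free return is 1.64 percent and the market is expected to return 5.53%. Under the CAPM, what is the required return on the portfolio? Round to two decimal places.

5.40%

β_P = Σ w_i β_i = 0.13×0.42 + 0.40×1.67 + 0.47×0.52 = 0.9670
MRP = 5.53% − 1.64% = 3.89%
E(R_P) = R_f + β_P × MRP = 1.64% + 0.9670 × 3.89% = 5.40%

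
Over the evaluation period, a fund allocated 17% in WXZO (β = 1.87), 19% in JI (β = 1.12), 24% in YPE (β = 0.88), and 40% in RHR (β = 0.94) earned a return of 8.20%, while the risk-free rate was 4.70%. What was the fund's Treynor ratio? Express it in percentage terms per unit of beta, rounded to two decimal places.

3.13%

β_P = 0.17×1.87 + 0.19×1.12 + 0.24×0.88 + 0.40×0.94 = 1.1179
Treynor = (R_P − R_f) / β_P = (8.20% − 4.70%) / 1.1179 = 3.50% / 1.1179 = 3.13%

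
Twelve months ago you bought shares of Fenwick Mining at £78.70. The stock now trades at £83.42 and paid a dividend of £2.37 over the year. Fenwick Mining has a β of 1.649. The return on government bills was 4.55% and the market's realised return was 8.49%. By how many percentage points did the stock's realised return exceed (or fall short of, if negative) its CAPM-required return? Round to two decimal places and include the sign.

-2.04%

Realised HPR = (P1 + D1 − P0) / P0 = (83.42 + 2.37 − 78.70) / 78.70 = 7.09 / 78.70 = 9.0089%
MRP = 8.49% − 4.55% = 3.94%
CAPM required = R_f + β·MRP = 4.55% + 1.649 × 3.94% = 11.04706%
α = realised − required = 9.0089% − 11.04706% = -2.04%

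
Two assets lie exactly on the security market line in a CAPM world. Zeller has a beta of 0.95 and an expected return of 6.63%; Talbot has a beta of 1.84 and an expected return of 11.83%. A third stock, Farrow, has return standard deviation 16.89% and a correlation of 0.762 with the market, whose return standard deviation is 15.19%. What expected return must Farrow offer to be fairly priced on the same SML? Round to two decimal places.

MRP = (11.83% − 6.63%) / (1.84 − 0.95) = 5.8427%
R_f = 6.63% − 0.95 × 5.8427% = 1.0794%
β_Farrow = ρ·σ_i/σ_m = 0.762 × 16.89 / 15.19 = 0.8473
E(R_Farrow) = R_f + β × MRP = 1.0794% + 0.8473 × 5.8427% = 6.03%

6.03%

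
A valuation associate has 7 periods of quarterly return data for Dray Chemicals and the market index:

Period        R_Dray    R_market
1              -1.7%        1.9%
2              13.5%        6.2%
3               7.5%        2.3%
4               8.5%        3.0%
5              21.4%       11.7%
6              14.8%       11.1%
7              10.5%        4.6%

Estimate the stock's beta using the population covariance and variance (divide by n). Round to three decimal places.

Mean R_i = (-1.7 + 13.5 + 7.5 + 8.5 + 21.4 + 14.8 + 10.5) / 7 = 10.6429%
Mean R_m = (1.9 + 6.2 + 2.3 + 3.0 + 11.7 + 11.1 + 4.6) / 7 = 5.8286%
Σ(R_i − R̄_i)(R_m − R̄_m) = 151.9514  ⇒  Cov = 151.9514 / 7 = 21.7073
Σ(R_m − R̄_m)² = 99.7943  ⇒  Var(R_m) = 99.7943 / 7 = 14.2563
β = Cov / Var(R_m) = 21.7073 / 14.2563 = 1.5226

1.523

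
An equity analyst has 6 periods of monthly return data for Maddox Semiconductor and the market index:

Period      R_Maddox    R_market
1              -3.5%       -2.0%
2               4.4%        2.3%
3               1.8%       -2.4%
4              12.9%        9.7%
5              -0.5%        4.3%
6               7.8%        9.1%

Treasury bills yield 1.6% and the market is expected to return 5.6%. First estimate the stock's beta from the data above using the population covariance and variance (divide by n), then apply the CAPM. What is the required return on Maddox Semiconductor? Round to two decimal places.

5.30%

Mean R_i = (-3.5 + 4.4 + 1.8 + 12.9 − 0.5 + 7.8) / 6 = 3.8167%
Mean R_m = (-2.0 + 2.3 − 2.4 + 9.7 + 4.3 + 9.1) / 6 = 3.5000%
Σ(R_i − R̄_i)(R_m − R̄_m) = 126.6100  ⇒  Cov = 126.6100 / 6 = 21.1017
Σ(R_m − R̄_m)² = 136.9400  ⇒  Var(R_m) = 136.9400 / 6 = 22.8233
β = Cov / Var(R_m) = 21.1017 / 22.8233 = 0.9246
MRP = 5.6% − 1.6% = 4.00%
E(R) = R_f + β × MRP = 1.6% + 0.9246 × 4.0% = 5.30%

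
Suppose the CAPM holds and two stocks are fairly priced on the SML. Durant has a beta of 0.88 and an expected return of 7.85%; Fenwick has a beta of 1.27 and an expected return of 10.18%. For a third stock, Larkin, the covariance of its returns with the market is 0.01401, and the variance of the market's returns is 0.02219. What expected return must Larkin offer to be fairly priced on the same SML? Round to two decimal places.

6.36%

MRP = (10.18% − 7.85%) / (1.27 − 0.88) = 5.9744%
R_f = 7.85% − 0.88 × 5.9744% = 2.5925%
β_Larkin = Cov / Var(R_m) = 0.01401 / 0.02219 = 0.6314
E(R_Larkin) = R_f + β × MRP = 2.5925% + 0.6314 × 5.9744% = 6.36%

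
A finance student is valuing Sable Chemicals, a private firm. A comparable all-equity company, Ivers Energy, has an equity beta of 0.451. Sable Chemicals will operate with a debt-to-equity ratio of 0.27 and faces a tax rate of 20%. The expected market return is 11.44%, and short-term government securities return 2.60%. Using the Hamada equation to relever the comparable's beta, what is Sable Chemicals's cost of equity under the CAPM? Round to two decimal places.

β_L = β_U × [1 + (1 − t)(D/E)] = 0.451 × [1 + (1 − 0.20) × 0.27]
    = 0.451 × [1 + 0.80 × 0.27] = 0.451 × 1.2160 = 0.5484
MRP = 11.44% − 2.60% = 8.84%
E(R) = R_f + β_L × MRP = 2.60% + 0.5484 × 8.84% = 7.45%

7.45%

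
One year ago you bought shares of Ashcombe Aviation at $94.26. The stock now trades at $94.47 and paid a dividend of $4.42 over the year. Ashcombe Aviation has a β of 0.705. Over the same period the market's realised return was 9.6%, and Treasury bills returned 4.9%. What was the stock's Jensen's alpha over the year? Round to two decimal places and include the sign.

Realised HPR = (P1 + D1 − P0) / P0 = (94.47 + 4.42 − 94.26) / 94.26 = 4.63 / 94.26 = 4.9119%
MRP = 9.6% − 4.9% = 4.70%
CAPM required = R_f + β·MRP = 4.9% + 0.705 × 4.7% = 8.2135%
α = realised − required = 4.9119% − 8.2135% = -3.30%

-3.30%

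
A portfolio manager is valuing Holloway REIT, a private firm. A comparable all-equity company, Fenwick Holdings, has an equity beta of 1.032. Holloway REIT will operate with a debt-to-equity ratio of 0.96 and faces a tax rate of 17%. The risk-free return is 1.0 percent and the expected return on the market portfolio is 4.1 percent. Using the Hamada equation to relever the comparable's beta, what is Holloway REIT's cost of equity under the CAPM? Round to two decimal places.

β_L = β_U × [1 + (1 − t)(D/E)] = 1.032 × [1 + (1 − 0.17) × 0.96]
    = 1.032 × [1 + 0.83 × 0.96] = 1.032 × 1.7968 = 1.8543
MRP = 4.1% − 1.0% = 3.10%
E(R) = R_f + β_L × MRP = 1.0% + 1.8543 × 3.1% = 6.75%

6.75%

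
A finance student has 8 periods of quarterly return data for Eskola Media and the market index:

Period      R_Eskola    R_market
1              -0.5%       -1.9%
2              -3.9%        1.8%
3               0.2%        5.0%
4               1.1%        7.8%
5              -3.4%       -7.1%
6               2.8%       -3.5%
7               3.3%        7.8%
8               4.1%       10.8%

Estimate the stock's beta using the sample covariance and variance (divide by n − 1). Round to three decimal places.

0.280

Mean R_i = (-0.5 − 3.9 + 0.2 + 1.1 − 3.4 + 2.8 + 3.3 + 4.1) / 8 = 0.4625%
Mean R_m = (-1.9 + 1.8 + 5.0 + 7.8 − 7.1 − 3.5 + 7.8 + 10.8) / 8 = 2.5875%
Σ(R_i − R̄_i)(R_m − R̄_m) = 78.2963  ⇒  Cov = 78.2963 / 7 = 11.1852
Σ(R_m − R̄_m)² = 279.2688  ⇒  Var(R_m) = 279.2688 / 7 = 39.8955
β = Cov / Var(R_m) = 11.1852 / 39.8955 = 0.2804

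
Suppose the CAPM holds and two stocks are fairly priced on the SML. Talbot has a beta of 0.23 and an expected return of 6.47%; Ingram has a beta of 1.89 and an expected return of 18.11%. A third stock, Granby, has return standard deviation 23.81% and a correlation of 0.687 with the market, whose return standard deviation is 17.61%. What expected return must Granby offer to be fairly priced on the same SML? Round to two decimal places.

MRP = (18.11% − 6.47%) / (1.89 − 0.23) = 7.0120%
R_f = 6.47% − 0.23 × 7.0120% = 4.8572%
β_Granby = ρ·σ_i/σ_m = 0.687 × 23.81 / 17.61 = 0.9289
E(R_Granby) = R_f + β × MRP = 4.8572% + 0.9289 × 7.0120% = 11.37%

11.37%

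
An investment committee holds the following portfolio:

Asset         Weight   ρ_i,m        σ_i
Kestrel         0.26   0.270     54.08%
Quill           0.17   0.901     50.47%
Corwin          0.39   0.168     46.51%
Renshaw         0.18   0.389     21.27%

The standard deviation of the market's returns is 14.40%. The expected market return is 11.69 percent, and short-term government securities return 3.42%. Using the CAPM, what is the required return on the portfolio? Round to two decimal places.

β_Kestrel = 0.270 × 54.08% / 14.40% = 1.0140
β_Quill = 0.901 × 50.47% / 14.40% = 3.1579
β_Corwin = 0.168 × 46.51% / 14.40% = 0.5426
β_Renshaw = 0.389 × 21.27% / 14.40% = 0.5746
β_P = Σ w_i β_i = 0.26×1.0140 + 0.17×3.1579 + 0.39×0.5426 + 0.18×0.5746 = 1.1155
MRP = 11.69% − 3.42% = 8.27%
E(R_P) = R_f + β_P × MRP = 3.42% + 1.1155 × 8.27% = 12.65%

12.65%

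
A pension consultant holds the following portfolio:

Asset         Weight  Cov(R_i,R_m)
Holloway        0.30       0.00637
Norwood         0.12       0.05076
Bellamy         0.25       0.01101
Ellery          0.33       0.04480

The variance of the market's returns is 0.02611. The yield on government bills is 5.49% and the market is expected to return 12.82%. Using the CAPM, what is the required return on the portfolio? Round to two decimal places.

β_Holloway = 0.00637 / 0.02611 = 0.2440
β_Norwood = 0.05076 / 0.02611 = 1.9441
β_Bellamy = 0.01101 / 0.02611 = 0.4217
β_Ellery = 0.04480 / 0.02611 = 1.7158
β_P = Σ w_i β_i = 0.30×0.2440 + 0.12×1.9441 + 0.25×0.4217 + 0.33×1.7158 = 0.9781
MRP = 12.82% − 5.49% = 7.33%
E(R_P) = R_f + β_P × MRP = 5.49% + 0.9781 × 7.33% = 12.66%

12.66%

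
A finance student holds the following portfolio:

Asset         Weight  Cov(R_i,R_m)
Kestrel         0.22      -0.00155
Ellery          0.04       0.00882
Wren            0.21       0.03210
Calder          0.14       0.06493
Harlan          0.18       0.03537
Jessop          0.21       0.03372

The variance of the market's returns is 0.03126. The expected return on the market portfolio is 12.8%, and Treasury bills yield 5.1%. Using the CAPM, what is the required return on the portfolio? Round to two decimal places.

β_Kestrel = -0.00155 / 0.03126 = -0.0496
β_Ellery = 0.00882 / 0.03126 = 0.2821
β_Wren = 0.03210 / 0.03126 = 1.0269
β_Calder = 0.06493 / 0.03126 = 2.0771
β_Harlan = 0.03537 / 0.03126 = 1.1315
β_Jessop = 0.03372 / 0.03126 = 1.0787
β_P = Σ w_i β_i = 0.22×-0.0496 + 0.04×0.2821 + 0.21×1.0269 + 0.14×2.0771 + 0.18×1.1315 + 0.21×1.0787 = 0.9370
MRP = 12.8% − 5.1% = 7.70%
E(R_P) = R_f + β_P × MRP = 5.1% + 0.9370 × 7.7% = 12.31%

12.31%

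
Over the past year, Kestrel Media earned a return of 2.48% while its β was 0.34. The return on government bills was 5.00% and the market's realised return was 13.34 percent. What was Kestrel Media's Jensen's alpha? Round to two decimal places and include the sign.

-5.36%

Market excess return = 13.34% − 5.00% = 8.34%
CAPM benchmark = R_f + β(R_m − R_f) = 5.00% + 0.34 × 8.34% = 7.8356%
α = actual − benchmark = 2.48% − 7.8356% = -5.36%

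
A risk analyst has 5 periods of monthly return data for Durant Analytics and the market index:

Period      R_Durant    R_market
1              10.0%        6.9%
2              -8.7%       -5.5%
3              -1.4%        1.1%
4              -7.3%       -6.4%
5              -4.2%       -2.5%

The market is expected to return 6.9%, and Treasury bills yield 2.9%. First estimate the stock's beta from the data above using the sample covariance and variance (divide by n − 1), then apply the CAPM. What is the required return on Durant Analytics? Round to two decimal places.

Mean R_i = (10.0 − 8.7 − 1.4 − 7.3 − 4.2) / 5 = -2.3200%
Mean R_m = (6.9 − 5.5 + 1.1 − 6.4 − 2.5) / 5 = -1.2800%
Σ(R_i − R̄_i)(R_m − R̄_m) = 157.6820  ⇒  Cov = 157.6820 / 4 = 39.4205
Σ(R_m − R̄_m)² = 118.0880  ⇒  Var(R_m) = 118.0880 / 4 = 29.5220
β = Cov / Var(R_m) = 39.4205 / 29.5220 = 1.3353
MRP = 6.9% − 2.9% = 4.00%
E(R) = R_f + β × MRP = 2.9% + 1.3353 × 4.0% = 8.24%

8.24%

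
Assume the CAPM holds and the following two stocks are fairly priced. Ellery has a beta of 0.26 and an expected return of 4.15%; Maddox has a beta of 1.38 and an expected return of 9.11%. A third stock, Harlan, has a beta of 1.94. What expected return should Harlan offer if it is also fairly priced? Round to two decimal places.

MRP (SML slope) = (9.11% − 4.15%) / (1.38 − 0.26) = 4.96% / 1.12 = 4.4286%
R_f (intercept) = 4.15% − 0.26 × 4.4286% = 2.9986%
E(R_Harlan) = R_f + β × MRP = 2.9986% + 1.94 × 4.4286% = 11.59%

11.59%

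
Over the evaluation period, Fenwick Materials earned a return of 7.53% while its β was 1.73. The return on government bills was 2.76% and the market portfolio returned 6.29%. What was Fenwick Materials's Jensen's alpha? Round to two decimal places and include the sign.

-1.34%

Market excess return = 6.29% − 2.76% = 3.53%
CAPM benchmark = R_f + β(R_m − R_f) = 2.76% + 1.73 × 3.53% = 8.8669%
α = actual − benchmark = 7.53% − 8.8669% = -1.34%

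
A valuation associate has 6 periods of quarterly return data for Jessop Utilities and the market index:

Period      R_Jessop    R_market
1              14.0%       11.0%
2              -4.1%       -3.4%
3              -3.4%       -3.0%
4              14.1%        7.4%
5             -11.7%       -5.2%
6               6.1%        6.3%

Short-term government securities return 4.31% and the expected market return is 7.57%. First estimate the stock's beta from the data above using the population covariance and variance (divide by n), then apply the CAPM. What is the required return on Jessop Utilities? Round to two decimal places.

9.16%

Mean R_i = (14.0 − 4.1 − 3.4 + 14.1 − 11.7 + 6.1) / 6 = 2.5000%
Mean R_m = (11.0 − 3.4 − 3.0 + 7.4 − 5.2 + 6.3) / 6 = 2.1833%
Σ(R_i − R̄_i)(R_m − R̄_m) = 349.0000  ⇒  Cov = 349.0000 / 6 = 58.1667
Σ(R_m − R̄_m)² = 234.4483  ⇒  Var(R_m) = 234.4483 / 6 = 39.0747
β = Cov / Var(R_m) = 58.1667 / 39.0747 = 1.4886
MRP = 7.57% − 4.31% = 3.26%
E(R) = R_f + β × MRP = 4.31% + 1.4886 × 3.26% = 9.16%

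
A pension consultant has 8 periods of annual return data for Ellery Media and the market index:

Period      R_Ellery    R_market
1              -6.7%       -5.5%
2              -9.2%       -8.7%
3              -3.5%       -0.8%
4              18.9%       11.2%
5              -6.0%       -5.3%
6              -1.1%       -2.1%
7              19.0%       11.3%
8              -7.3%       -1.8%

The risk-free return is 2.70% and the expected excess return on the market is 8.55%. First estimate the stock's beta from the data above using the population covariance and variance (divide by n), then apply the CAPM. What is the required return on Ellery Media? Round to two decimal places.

15.56%

Mean R_i = (-6.7 − 9.2 − 3.5 + 18.9 − 6.0 − 1.1 + 19.0 − 7.3) / 8 = 0.5125%
Mean R_m = (-5.5 − 8.7 − 0.8 + 11.2 − 5.3 − 2.1 + 11.3 − 1.8) / 8 = -0.2125%
Σ(R_i − R̄_i)(R_m − R̄_m) = 594.1913  ⇒  Cov = 594.1913 / 8 = 74.2739
Σ(R_m − R̄_m)² = 395.0888  ⇒  Var(R_m) = 395.0888 / 8 = 49.3861
β = Cov / Var(R_m) = 74.2739 / 49.3861 = 1.5039
E(R) = R_f + β × MRP = 2.70% + 1.5039 × 8.55% = 15.56%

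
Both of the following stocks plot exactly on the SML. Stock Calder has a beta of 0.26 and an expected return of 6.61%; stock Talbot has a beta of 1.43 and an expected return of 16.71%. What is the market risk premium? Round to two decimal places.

8.63%

Both satisfy E(R) = R_f + β·MRP, so the slope of the SML is
MRP = (16.71% − 6.61%) / (1.43 − 0.26) = 10.10% / 1.17 = 8.6325%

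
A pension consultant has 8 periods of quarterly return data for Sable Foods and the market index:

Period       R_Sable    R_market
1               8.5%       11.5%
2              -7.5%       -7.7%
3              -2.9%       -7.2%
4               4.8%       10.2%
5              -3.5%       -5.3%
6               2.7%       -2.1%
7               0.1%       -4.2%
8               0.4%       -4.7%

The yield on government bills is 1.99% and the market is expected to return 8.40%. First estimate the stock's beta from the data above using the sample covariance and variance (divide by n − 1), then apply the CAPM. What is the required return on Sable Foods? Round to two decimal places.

Mean R_i = (8.5 − 7.5 − 2.9 + 4.8 − 3.5 + 2.7 + 0.1 + 0.4) / 8 = 0.3250%
Mean R_m = (11.5 − 7.7 − 7.2 + 10.2 − 5.3 − 2.1 − 4.2 − 4.7) / 8 = -1.1875%
Σ(R_i − R̄_i)(R_m − R̄_m) = 239.0075  ⇒  Cov = 239.0075 / 7 = 34.1439
Σ(R_m − R̄_m)² = 408.3688  ⇒  Var(R_m) = 408.3688 / 7 = 58.3384
β = Cov / Var(R_m) = 34.1439 / 58.3384 = 0.5853
MRP = 8.40% − 1.99% = 6.41%
E(R) = R_f + β × MRP = 1.99% + 0.5853 × 6.41% = 5.74%

5.74%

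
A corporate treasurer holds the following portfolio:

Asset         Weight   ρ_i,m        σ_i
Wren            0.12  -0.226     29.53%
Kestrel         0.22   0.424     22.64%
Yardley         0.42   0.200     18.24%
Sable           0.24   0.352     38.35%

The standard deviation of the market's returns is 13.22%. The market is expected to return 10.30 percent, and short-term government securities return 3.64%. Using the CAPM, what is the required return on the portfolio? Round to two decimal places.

6.70%

β_Wren = -0.226 × 29.53% / 13.22% = -0.5048
β_Kestrel = 0.424 × 22.64% / 13.22% = 0.7261
β_Yardley = 0.200 × 18.24% / 13.22% = 0.2759
β_Sable = 0.352 × 38.35% / 13.22% = 1.0211
β_P = Σ w_i β_i = 0.12×-0.5048 + 0.22×0.7261 + 0.42×0.2759 + 0.24×1.0211 = 0.4601
MRP = 10.30% − 3.64% = 6.66%
E(R_P) = R_f + β_P × MRP = 3.64% + 0.4601 × 6.66% = 6.70%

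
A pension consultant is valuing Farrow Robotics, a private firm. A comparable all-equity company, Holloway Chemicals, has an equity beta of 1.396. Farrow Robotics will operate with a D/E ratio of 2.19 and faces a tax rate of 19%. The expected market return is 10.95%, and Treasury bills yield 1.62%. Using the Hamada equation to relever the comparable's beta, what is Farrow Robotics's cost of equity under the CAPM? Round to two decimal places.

37.75%

β_L = β_U × [1 + (1 − t)(D/E)] = 1.396 × [1 + (1 − 0.19) × 2.19]
    = 1.396 × [1 + 0.81 × 2.19] = 1.396 × 2.7739 = 3.8724
MRP = 10.95% − 1.62% = 9.33%
E(R) = R_f + β_L × MRP = 1.62% + 3.8724 × 9.33% = 37.75%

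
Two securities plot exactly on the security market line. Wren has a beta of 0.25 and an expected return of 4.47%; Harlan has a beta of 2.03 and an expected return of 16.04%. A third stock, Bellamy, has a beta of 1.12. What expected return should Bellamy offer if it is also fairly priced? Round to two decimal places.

10.13%

MRP (SML slope) = (16.04% − 4.47%) / (2.03 − 0.25) = 11.57% / 1.78 = 6.5000%
R_f (intercept) = 4.47% − 0.25 × 6.5000% = 2.8450%
E(R_Bellamy) = R_f + β × MRP = 2.8450% + 1.12 × 6.5000% = 10.13%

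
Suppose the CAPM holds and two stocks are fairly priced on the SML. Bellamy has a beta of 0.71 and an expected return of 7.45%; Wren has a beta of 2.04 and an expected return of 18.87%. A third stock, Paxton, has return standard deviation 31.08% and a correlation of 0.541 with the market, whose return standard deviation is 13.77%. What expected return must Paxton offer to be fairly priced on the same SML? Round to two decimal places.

MRP = (18.87% − 7.45%) / (2.04 − 0.71) = 8.5865%
R_f = 7.45% − 0.71 × 8.5865% = 1.3536%
β_Paxton = ρ·σ_i/σ_m = 0.541 × 31.08 / 13.77 = 1.2211
E(R_Paxton) = R_f + β × MRP = 1.3536% + 1.2211 × 8.5865% = 11.84%

11.84%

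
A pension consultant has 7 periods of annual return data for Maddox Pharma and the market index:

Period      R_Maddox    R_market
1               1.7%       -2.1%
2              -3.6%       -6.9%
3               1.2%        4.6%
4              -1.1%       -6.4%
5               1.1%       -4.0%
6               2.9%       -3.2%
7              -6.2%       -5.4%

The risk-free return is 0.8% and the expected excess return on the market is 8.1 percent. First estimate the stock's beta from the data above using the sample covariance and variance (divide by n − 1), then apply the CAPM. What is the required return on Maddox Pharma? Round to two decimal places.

4.37%

Mean R_i = (1.7 − 3.6 + 1.2 − 1.1 + 1.1 + 2.9 − 6.2) / 7 = -0.5714%
Mean R_m = (-2.1 − 6.9 + 4.6 − 6.4 − 4.0 − 3.2 − 5.4) / 7 = -3.3429%
Σ(R_i − R̄_i)(R_m − R̄_m) = 40.2586  ⇒  Cov = 40.2586 / 6 = 6.7098
Σ(R_m − R̄_m)² = 91.3171  ⇒  Var(R_m) = 91.3171 / 6 = 15.2195
β = Cov / Var(R_m) = 6.7098 / 15.2195 = 0.4409
E(R) = R_f + β × MRP = 0.8% + 0.4409 × 8.1% = 4.37%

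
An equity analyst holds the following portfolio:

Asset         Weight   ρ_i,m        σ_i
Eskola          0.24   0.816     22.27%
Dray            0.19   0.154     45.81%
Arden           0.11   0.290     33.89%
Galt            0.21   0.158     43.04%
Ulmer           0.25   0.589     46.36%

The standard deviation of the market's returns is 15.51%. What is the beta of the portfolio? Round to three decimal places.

0.970

β_Eskola = 0.816 × 22.27% / 15.51% = 1.1717
β_Dray = 0.154 × 45.81% / 15.51% = 0.4549
β_Arden = 0.290 × 33.89% / 15.51% = 0.6337
β_Galt = 0.158 × 43.04% / 15.51% = 0.4384
β_Ulmer = 0.589 × 46.36% / 15.51% = 1.7605
β_P = Σ w_i β_i = 0.24×1.1717 + 0.19×0.4549 + 0.11×0.6337 + 0.21×0.4384 + 0.25×1.7605 = 0.9695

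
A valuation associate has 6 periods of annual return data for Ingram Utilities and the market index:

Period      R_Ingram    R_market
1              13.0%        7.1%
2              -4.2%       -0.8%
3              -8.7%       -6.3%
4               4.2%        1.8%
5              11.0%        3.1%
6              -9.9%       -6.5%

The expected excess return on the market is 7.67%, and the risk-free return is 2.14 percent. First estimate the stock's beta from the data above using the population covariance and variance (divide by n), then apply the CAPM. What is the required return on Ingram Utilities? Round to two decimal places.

15.74%

Mean R_i = (13.0 − 4.2 − 8.7 + 4.2 + 11.0 − 9.9) / 6 = 0.9000%
Mean R_m = (7.1 − 0.8 − 6.3 + 1.8 + 3.1 − 6.5) / 6 = -0.2667%
Σ(R_i − R̄_i)(R_m − R̄_m) = 257.9200  ⇒  Cov = 257.9200 / 6 = 42.9867
Σ(R_m − R̄_m)² = 145.4133  ⇒  Var(R_m) = 145.4133 / 6 = 24.2356
β = Cov / Var(R_m) = 42.9867 / 24.2356 = 1.7737
E(R) = R_f + β × MRP = 2.14% + 1.7737 × 7.67% = 15.74%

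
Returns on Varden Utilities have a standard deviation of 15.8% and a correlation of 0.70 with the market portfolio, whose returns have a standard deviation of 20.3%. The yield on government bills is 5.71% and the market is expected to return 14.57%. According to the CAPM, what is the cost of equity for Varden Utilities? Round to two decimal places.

β = ρ × σ_i / σ_m = 0.70 × 15.8% / 20.3% = 0.5448
MRP = 14.57% − 5.71% = 8.86%
E(R) = 5.71% + 0.5448 × 8.86% = 10.54%

10.54%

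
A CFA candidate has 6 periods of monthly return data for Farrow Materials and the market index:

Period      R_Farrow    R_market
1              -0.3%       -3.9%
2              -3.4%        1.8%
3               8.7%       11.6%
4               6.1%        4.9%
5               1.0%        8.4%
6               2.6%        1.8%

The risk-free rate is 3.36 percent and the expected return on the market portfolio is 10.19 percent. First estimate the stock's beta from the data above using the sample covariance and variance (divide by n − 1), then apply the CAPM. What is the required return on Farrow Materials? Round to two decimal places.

Mean R_i = (-0.3 − 3.4 + 8.7 + 6.1 + 1.0 + 2.6) / 6 = 2.4500%
Mean R_m = (-3.9 + 1.8 + 11.6 + 4.9 + 8.4 + 1.8) / 6 = 4.1000%
Σ(R_i − R̄_i)(R_m − R̄_m) = 78.6700  ⇒  Cov = 78.6700 / 5 = 15.7340
Σ(R_m − R̄_m)² = 149.9600  ⇒  Var(R_m) = 149.9600 / 5 = 29.9920
β = Cov / Var(R_m) = 15.7340 / 29.9920 = 0.5246
MRP = 10.19% − 3.36% = 6.83%
E(R) = R_f + β × MRP = 3.36% + 0.5246 × 6.83% = 6.94%

6.94%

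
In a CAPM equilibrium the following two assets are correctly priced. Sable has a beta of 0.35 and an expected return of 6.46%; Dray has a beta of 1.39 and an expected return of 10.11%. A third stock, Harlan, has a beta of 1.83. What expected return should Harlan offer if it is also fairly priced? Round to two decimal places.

11.65%

MRP (SML slope) = (10.11% − 6.46%) / (1.39 − 0.35) = 3.65% / 1.04 = 3.5096%
R_f (intercept) = 6.46% − 0.35 × 3.5096% = 5.2316%
E(R_Harlan) = R_f + β × MRP = 5.2316% + 1.83 × 3.5096% = 11.65%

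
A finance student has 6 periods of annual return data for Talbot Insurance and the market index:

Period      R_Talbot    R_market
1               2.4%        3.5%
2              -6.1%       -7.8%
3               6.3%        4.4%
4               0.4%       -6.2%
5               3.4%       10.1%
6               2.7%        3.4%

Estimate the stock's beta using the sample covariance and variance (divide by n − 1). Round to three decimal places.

Mean R_i = (2.4 − 6.1 + 6.3 + 0.4 + 3.4 + 2.7) / 6 = 1.5167%
Mean R_m = (3.5 − 7.8 + 4.4 − 6.2 + 10.1 + 3.4) / 6 = 1.2333%
Σ(R_i − R̄_i)(R_m − R̄_m) = 113.5167  ⇒  Cov = 113.5167 / 5 = 22.7033
Σ(R_m − R̄_m)² = 235.3333  ⇒  Var(R_m) = 235.3333 / 5 = 47.0667
β = Cov / Var(R_m) = 22.7033 / 47.0667 = 0.4824

0.482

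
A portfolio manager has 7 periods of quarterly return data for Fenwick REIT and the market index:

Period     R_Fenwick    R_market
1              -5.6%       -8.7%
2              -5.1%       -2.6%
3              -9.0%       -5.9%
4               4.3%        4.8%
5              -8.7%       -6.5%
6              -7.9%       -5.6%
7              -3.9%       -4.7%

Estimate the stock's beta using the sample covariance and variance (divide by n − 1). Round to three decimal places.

Mean R_i = (-5.6 − 5.1 − 9.0 + 4.3 − 8.7 − 7.9 − 3.9) / 7 = -5.1286%
Mean R_m = (-8.7 − 2.6 − 5.9 + 4.8 − 6.5 − 5.6 − 4.7) / 7 = -4.1714%
Σ(R_i − R̄_i)(R_m − R̄_m) = 105.0857  ⇒  Cov = 105.0857 / 6 = 17.5143
Σ(R_m − R̄_m)² = 114.1943  ⇒  Var(R_m) = 114.1943 / 6 = 19.0324
β = Cov / Var(R_m) = 17.5143 / 19.0324 = 0.9202

0.920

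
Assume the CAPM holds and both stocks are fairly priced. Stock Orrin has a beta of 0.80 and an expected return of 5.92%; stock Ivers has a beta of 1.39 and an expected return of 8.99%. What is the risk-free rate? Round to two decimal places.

Both satisfy E(R) = R_f + β·MRP, so the slope of the SML is
MRP = (8.99% − 5.92%) / (1.39 − 0.80) = 3.07% / 0.59 = 5.2034%
R_f = E(R_Orrin) − β_Orrin·MRP = 5.92% − 0.80 × 5.2034% = 1.7573%

1.76%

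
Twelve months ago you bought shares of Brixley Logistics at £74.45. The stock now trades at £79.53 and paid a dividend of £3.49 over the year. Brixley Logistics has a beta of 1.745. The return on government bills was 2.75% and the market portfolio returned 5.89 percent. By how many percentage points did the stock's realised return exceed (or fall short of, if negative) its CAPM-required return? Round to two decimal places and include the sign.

+3.28%

Realised HPR = (P1 + D1 − P0) / P0 = (79.53 + 3.49 − 74.45) / 74.45 = 8.57 / 74.45 = 11.5111%
MRP = 5.89% − 2.75% = 3.14%
CAPM required = R_f + β·MRP = 2.75% + 1.745 × 3.14% = 8.22930%
α = realised − required = 11.5111% − 8.22930% = +3.28%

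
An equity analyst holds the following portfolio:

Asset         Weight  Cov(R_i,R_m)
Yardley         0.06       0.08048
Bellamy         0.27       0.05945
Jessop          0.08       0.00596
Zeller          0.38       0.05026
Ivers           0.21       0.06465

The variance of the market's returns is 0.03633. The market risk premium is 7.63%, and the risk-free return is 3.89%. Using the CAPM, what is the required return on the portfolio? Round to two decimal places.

β_Yardley = 0.08048 / 0.03633 = 2.2152
β_Bellamy = 0.05945 / 0.03633 = 1.6364
β_Jessop = 0.00596 / 0.03633 = 0.1641
β_Zeller = 0.05026 / 0.03633 = 1.3834
β_Ivers = 0.06465 / 0.03633 = 1.7795
β_P = Σ w_i β_i = 0.06×2.2152 + 0.27×1.6364 + 0.08×0.1641 + 0.38×1.3834 + 0.21×1.7795 = 1.4873
E(R_P) = R_f + β_P × MRP = 3.89% + 1.4873 × 7.63% = 15.24%

15.24%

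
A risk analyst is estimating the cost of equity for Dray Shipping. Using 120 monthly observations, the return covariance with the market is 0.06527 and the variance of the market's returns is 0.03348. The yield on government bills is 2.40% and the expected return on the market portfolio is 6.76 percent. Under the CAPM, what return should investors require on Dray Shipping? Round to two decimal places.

10.90%

β = Cov(R_i, R_m) / Var(R_m) = 0.06527 / 0.03348 = 1.9495
MRP = 6.76% − 2.40% = 4.36%
E(R) = R_f + β × MRP = 2.40% + 1.9495 × 4.36% = 10.90%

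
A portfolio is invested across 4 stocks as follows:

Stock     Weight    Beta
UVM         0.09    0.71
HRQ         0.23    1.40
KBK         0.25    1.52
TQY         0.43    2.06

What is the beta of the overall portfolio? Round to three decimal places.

1.652

β_P = Σ w_i β_i = 0.09×0.71 + 0.23×1.40 + 0.25×1.52 + 0.43×2.06 = 1.6517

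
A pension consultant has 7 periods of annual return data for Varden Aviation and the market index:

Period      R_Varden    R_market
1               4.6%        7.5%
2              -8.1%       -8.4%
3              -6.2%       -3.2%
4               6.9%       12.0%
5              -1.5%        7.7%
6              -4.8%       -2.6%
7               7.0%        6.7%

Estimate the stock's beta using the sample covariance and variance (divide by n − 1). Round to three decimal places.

Mean R_i = (4.6 − 8.1 − 6.2 + 6.9 − 1.5 − 4.8 + 7.0) / 7 = -0.3000%
Mean R_m = (7.5 − 8.4 − 3.2 + 12.0 + 7.7 − 2.6 + 6.7) / 7 = 2.8143%
Σ(R_i − R̄_i)(R_m − R̄_m) = 258.9200  ⇒  Cov = 258.9200 / 6 = 43.1533
Σ(R_m − R̄_m)² = 336.5486  ⇒  Var(R_m) = 336.5486 / 6 = 56.0914
β = Cov / Var(R_m) = 43.1533 / 56.0914 = 0.7693

0.769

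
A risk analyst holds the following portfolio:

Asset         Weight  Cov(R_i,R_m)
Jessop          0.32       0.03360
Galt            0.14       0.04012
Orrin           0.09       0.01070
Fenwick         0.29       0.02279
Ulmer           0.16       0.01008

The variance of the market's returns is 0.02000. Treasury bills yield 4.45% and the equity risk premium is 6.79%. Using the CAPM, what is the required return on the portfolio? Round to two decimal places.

13.13%

β_Jessop = 0.03360 / 0.02000 = 1.6800
β_Galt = 0.04012 / 0.02000 = 2.0060
β_Orrin = 0.01070 / 0.02000 = 0.5350
β_Fenwick = 0.02279 / 0.02000 = 1.1395
β_Ulmer = 0.01008 / 0.02000 = 0.5040
β_P = Σ w_i β_i = 0.32×1.6800 + 0.14×2.0060 + 0.09×0.5350 + 0.29×1.1395 + 0.16×0.5040 = 1.2777
E(R_P) = R_f + β_P × MRP = 4.45% + 1.2777 × 6.79% = 13.13%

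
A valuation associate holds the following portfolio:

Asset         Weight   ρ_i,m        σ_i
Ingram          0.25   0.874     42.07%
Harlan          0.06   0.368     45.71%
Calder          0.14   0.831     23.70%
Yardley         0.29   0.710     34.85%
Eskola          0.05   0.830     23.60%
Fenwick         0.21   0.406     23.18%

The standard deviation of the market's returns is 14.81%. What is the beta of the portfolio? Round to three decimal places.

1.559

β_Ingram = 0.874 × 42.07% / 14.81% = 2.4827
β_Harlan = 0.368 × 45.71% / 14.81% = 1.1358
β_Calder = 0.831 × 23.70% / 14.81% = 1.3298
β_Yardley = 0.710 × 34.85% / 14.81% = 1.6707
β_Eskola = 0.830 × 23.60% / 14.81% = 1.3226
β_Fenwick = 0.406 × 23.18% / 14.81% = 0.6355
β_P = Σ w_i β_i = 0.25×2.4827 + 0.06×1.1358 + 0.14×1.3298 + 0.29×1.6707 + 0.05×1.3226 + 0.21×0.6355 = 1.5591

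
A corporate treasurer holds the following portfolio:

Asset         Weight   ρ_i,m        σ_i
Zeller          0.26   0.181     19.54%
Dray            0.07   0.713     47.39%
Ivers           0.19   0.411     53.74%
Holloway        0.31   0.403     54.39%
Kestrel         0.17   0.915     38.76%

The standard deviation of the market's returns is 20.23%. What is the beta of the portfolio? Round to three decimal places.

β_Zeller = 0.181 × 19.54% / 20.23% = 0.1748
β_Dray = 0.713 × 47.39% / 20.23% = 1.6702
β_Ivers = 0.411 × 53.74% / 20.23% = 1.0918
β_Holloway = 0.403 × 54.39% / 20.23% = 1.0835
β_Kestrel = 0.915 × 38.76% / 20.23% = 1.7531
β_P = Σ w_i β_i = 0.26×0.1748 + 0.07×1.6702 + 0.19×1.0918 + 0.31×1.0835 + 0.17×1.7531 = 1.0037

1.004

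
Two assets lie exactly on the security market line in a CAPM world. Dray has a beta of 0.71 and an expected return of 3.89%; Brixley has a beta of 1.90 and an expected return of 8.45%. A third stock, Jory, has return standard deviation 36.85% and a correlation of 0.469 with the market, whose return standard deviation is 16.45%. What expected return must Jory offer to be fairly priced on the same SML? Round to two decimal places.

5.20%

MRP = (8.45% − 3.89%) / (1.90 − 0.71) = 3.8319%
R_f = 3.89% − 0.71 × 3.8319% = 1.1694%
β_Jory = ρ·σ_i/σ_m = 0.469 × 36.85 / 16.45 = 1.0506
E(R_Jory) = R_f + β × MRP = 1.1694% + 1.0506 × 3.8319% = 5.20%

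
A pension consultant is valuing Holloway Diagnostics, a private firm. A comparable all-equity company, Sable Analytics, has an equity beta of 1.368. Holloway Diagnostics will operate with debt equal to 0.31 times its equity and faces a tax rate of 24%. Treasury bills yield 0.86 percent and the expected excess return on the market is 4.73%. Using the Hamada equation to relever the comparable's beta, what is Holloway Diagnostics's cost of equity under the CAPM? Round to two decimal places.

8.86%

β_L = β_U × [1 + (1 − t)(D/E)] = 1.368 × [1 + (1 − 0.24) × 0.31]
    = 1.368 × [1 + 0.76 × 0.31] = 1.368 × 1.2356 = 1.6903
E(R) = R_f + β_L × MRP = 0.86% + 1.6903 × 4.73% = 8.86%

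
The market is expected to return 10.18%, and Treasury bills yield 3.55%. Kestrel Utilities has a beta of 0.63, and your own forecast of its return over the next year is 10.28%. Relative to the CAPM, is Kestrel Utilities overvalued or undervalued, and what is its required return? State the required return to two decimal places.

MRP = 10.18% − 3.55% = 6.63%
Required return = R_f + β·MRP = 3.55% + 0.63 × 6.63% = 7.73%
Forecast 10.28% > required 7.73% → the stock plots above the SML → undervalued.

Undervalued; required return 7.73%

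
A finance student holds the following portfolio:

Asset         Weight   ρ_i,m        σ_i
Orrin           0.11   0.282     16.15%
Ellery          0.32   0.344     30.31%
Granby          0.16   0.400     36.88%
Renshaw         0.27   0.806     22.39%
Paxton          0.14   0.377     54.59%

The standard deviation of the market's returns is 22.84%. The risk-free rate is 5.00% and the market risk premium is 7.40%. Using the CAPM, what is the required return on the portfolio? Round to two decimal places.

β_Orrin = 0.282 × 16.15% / 22.84% = 0.1994
β_Ellery = 0.344 × 30.31% / 22.84% = 0.4565
β_Granby = 0.400 × 36.88% / 22.84% = 0.6459
β_Renshaw = 0.806 × 22.39% / 22.84% = 0.7901
β_Paxton = 0.377 × 54.59% / 22.84% = 0.9011
β_P = Σ w_i β_i = 0.11×0.1994 + 0.32×0.4565 + 0.16×0.6459 + 0.27×0.7901 + 0.14×0.9011 = 0.6108
E(R_P) = R_f + β_P × MRP = 5.00% + 0.6108 × 7.40% = 9.52%

9.52%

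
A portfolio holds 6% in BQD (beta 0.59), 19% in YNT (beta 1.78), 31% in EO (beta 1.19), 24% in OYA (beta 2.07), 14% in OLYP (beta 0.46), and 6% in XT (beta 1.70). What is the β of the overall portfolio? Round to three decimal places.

1.406

β_P = Σ w_i β_i = 0.06×0.59 + 0.19×1.78 + 0.31×1.19 + 0.24×2.07 + 0.14×0.46 + 0.06×1.70 = 1.4057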